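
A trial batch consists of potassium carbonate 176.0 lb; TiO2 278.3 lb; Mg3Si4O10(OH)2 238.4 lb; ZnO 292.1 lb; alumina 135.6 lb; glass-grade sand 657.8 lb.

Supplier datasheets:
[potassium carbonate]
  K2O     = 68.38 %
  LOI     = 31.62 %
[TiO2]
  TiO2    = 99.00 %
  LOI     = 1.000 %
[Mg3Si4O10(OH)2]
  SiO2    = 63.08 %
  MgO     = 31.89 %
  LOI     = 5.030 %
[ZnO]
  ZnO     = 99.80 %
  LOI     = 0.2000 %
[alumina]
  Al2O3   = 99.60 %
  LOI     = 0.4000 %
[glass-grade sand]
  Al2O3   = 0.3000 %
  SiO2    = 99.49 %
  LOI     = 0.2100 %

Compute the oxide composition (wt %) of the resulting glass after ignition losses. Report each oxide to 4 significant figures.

Glass mass = 1705 lb (batch 1778 − LOI 72.93).
Composition: Al2O3 8.036%, K2O 7.057%, TiO2 16.16%, SiO2 47.20%, MgO 4.458%, ZnO 17.10%

All arithmetic holds full precision through every step — in-progress results appear (rounded to four significant digits) when written out; a single rounding finalizes each reported result — the derived quantities (net glass mass, the yield, the six compositions, the totals, LOI) are rebuilt starting from the weights at 1705 lb of glass in exact precision, as they appear in question or answer.
Per-oxide mass from batch:
  Al2O3: 135.6·0.9960 + 657.8·0.003000 = 137.0 lb
  K2O: 176.0·0.6838 = 120.3 lb
  TiO2: 278.3·0.9900 = 275.5 lb
  SiO2: 238.4·0.6308 + 657.8·0.9949 = 804.8 lb
  MgO: 238.4·0.3189 = 76.03 lb
  ZnO: 292.1·0.9980 = 291.5 lb
LOI: 176.0·0.3162 + 278.3·0.01000 + 238.4·0.05030 + 292.1·0.002000 + 135.6·0.004000 + 657.8·0.002100 = 72.93 lb
Glass = total batch minus LOI = 1778 − 72.93 = 1705 lb (equal to the oxide-mass sum)
percent by weight: oxide/glass ×100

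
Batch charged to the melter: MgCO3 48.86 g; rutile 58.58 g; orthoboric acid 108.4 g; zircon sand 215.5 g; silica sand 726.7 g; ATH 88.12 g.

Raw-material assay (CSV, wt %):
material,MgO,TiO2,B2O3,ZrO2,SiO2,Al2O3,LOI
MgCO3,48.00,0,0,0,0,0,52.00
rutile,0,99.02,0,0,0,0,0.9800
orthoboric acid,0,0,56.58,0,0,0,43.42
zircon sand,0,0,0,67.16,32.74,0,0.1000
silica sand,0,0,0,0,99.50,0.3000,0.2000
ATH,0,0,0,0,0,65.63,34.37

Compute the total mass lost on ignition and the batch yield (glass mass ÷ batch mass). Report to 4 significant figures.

Intermediates are shown rounded to four significant digits across the worked steps — all arithmetic holds exact precision at all times. A single rounding produces each reported figure — derived quantities, including glass mass, the yield, ignition loss, the six compositions, totals, are re-derived starting from the weights for 1141 g of glass at exact precision, as they appear in either problem or answer.
Loss on ignition, line by line:
  MgCO3: 48.86 × 0.5200 = 25.41 g
  rutile: 58.58 × 0.009800 = 0.5741 g
  orthoboric acid: 108.4 × 0.4342 = 47.07 g
  zircon sand: 215.5 × 0.001000 = 0.2155 g
  silica sand: 726.7 × 0.002000 = 1.453 g
  ATH: 88.12 × 0.3437 = 30.29 g
Total LOI = 105.0 g
Glass = batch − LOI = 1246 − 105.0 = 1141 g

LOI loss = 105.0 g; glass = 1141 g; yield = 91.57%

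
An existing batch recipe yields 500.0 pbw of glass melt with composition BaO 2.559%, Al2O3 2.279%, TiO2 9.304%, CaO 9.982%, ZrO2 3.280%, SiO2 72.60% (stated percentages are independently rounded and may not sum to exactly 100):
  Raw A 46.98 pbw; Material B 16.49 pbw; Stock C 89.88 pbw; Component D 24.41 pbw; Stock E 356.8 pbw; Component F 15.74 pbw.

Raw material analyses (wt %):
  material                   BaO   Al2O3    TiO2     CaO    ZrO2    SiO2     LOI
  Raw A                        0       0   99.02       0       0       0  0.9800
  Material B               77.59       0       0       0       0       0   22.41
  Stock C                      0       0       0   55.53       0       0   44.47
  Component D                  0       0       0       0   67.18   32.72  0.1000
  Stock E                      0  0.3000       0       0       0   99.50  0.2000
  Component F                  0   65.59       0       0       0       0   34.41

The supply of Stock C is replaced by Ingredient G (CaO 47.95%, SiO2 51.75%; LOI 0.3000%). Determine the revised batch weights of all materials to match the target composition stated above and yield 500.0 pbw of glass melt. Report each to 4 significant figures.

Revised batch per 500.0 pbw glass melt:
  Raw A: 46.98 pbw
  Material B: 16.49 pbw
  Ingredient G: 104.1 pbw
  Component D: 24.41 pbw
  Stock E: 302.7 pbw
  Component F: 15.99 pbw
Total batch = 510.7 pbw; LOI loss = 10.60 pbw

All internal work maintains full precision from first step to last. Values along the way are displayed, rounded to four significant figures, in the working. A single rounding yields each reported number. Derived quantities (LOI, net glass mass, six oxide percentages, the totals, yield) are rebuilt from the batch weights at 500.0 pbw of glass at full float precision, as set out in question or answer.
The oxide mass targets at 500.0 pbw glass melt:
  BaO: 2.559% × 500.0 = 12.80 pbw
  Al2O3: 2.279% × 500.0 = 11.40 pbw
  TiO2: 9.304% × 500.0 = 46.52 pbw
  CaO: 9.982% × 500.0 = 49.91 pbw
  ZrO2: 3.280% × 500.0 = 16.40 pbw
  SiO2: 72.60% × 500.0 = 363.0 pbw
Checking each oxide sum on the weights just shown, for the quoted basis mass (sums match the target masses net of answer rounding effects):
  BaO: 16.49·0.7759 = 12.79 pbw (target 12.80 pbw)
  Al2O3: 302.7·0.003000 + 15.99·0.6559 = 11.40 pbw (target 11.40 pbw)
  TiO2: 46.98·0.9902 = 46.52 pbw (target 46.52 pbw)
  CaO: 104.1·0.4795 = 49.92 pbw (target 49.91 pbw)
  ZrO2: 24.41·0.6718 = 16.40 pbw (target 16.40 pbw)
  SiO2: 104.1·0.5175 + 24.41·0.3272 + 302.7·0.9950 = 363.0 pbw (target 363.0 pbw)
Glass mass check: total batch − LOI = 500.1 pbw (the Σ of target masses is 500.0 pbw; with the basis standing at 500.0 pbw — any gap is answer rounding).
Batch total: Σ batch = 510.7 pbw; loss to ignition Σ batch·LOI = 10.60 pbw; yield: glass divided by total = 97.92%.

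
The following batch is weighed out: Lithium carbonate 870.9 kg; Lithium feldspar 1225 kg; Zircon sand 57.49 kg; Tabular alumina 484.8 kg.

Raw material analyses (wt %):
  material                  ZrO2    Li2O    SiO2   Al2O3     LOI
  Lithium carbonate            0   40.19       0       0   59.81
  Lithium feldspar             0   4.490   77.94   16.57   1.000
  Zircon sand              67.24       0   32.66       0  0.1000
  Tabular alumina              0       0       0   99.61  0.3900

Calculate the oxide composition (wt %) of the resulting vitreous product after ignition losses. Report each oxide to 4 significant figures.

All arithmetic holds exact precision from first step to last — in-progress results are printed, rounded to 4 significant digits, across the worked steps; every reported result takes a single rounding. Derived quantities are computed using the weight values at 2103 kg of glass in full float precision (the totals, net glass mass, the yield, ignition loss, four oxide percentages) exactly as shown in the problem or the answer.
Per-oxide mass from batch:
  ZrO2: 57.49·0.6724 = 38.66 kg
  Li2O: 870.9·0.4019 + 1225·0.04490 = 405.0 kg
  SiO2: 1225·0.7794 + 57.49·0.3266 = 973.5 kg
  Al2O3: 1225·0.1657 + 484.8·0.9961 = 685.9 kg
LOI: 870.9·0.5981 + 1225·0.01000 + 57.49·0.001000 + 484.8·0.003900 = 535.1 kg
batch − LOI leaves glass = 2638 − 535.1 = 2103 kg (= the summed oxide contributions)
oxide / glass × 100 gives the wt %

Glass mass = 2103 kg (batch 2638 − LOI 535.1).
Composition: ZrO2 1.838%, Li2O 19.26%, SiO2 46.29%, Al2O3 32.61%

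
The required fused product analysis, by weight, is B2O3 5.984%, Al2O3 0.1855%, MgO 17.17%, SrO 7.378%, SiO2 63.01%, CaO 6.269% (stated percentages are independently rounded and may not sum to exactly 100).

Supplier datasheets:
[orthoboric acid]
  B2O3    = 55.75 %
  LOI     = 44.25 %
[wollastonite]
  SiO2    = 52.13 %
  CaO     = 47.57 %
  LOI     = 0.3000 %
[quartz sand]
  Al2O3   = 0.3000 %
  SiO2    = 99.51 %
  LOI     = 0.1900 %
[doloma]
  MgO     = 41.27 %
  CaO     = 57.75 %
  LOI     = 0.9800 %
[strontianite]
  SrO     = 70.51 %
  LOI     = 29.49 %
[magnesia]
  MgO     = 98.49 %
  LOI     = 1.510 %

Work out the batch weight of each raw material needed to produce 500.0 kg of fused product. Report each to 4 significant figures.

Batch per 500.0 kg fused product:
  orthoboric acid: 53.67 kg
  wollastonite: 14.19 kg
  quartz sand: 309.2 kg
  doloma: 42.59 kg
  strontianite: 52.32 kg
  magnesia: 69.32 kg
Total batch = 541.3 kg; LOI loss = 41.27 kg; yield = 92.38%

The working math maintains full float precision in every operation — working values are shown rounded to 4 significant figures. Each reported number undergoes a single rounding. Derived quantities (LOI, net glass mass, the totals, yield, the six compositions) are rebuilt using the weight values on 500.0 kg of glass at exact precision, as they appear in problem or answer.
Oxide-by-oxide targets in 500.0 kg fused product:
  B2O3: 5.984% × 500.0 = 29.92 kg
  Al2O3: 0.1855% × 500.0 = 0.9275 kg
  MgO: 17.17% × 500.0 = 85.85 kg
  SrO: 7.378% × 500.0 = 36.89 kg
  SiO2: 63.01% × 500.0 = 315.0 kg
  CaO: 6.269% × 500.0 = 31.34 kg
Per-oxide balance check from the weights as reported, relative to the basis at hand (oxide sums agree with the targets inside rounding margins):
  B2O3: 53.67·0.5575 = 29.92 kg (target 29.92 kg)
  Al2O3: 309.2·0.003000 = 0.9276 kg (target 0.9275 kg)
  MgO: 42.59·0.4127 + 69.32·0.9849 = 85.85 kg (target 85.85 kg)
  SrO: 52.32·0.7051 = 36.89 kg (target 36.89 kg)
  SiO2: 14.19·0.5213 + 309.2·0.9951 = 315.1 kg (target 315.0 kg)
  CaO: 14.19·0.4757 + 42.59·0.5775 = 31.35 kg (target 31.34 kg)
Glass-mass bookkeeping: net batch after ignition = 500.0 kg (the targets, summed, come to 500.0 kg; with the basis standing at 500.0 kg — deltas are rounding alone).
Adding the batch up: Σ batch = 541.3 kg; the LOI term Σ batch·LOI equals 41.27 kg; glass ÷ batch gives a yield of 92.38%.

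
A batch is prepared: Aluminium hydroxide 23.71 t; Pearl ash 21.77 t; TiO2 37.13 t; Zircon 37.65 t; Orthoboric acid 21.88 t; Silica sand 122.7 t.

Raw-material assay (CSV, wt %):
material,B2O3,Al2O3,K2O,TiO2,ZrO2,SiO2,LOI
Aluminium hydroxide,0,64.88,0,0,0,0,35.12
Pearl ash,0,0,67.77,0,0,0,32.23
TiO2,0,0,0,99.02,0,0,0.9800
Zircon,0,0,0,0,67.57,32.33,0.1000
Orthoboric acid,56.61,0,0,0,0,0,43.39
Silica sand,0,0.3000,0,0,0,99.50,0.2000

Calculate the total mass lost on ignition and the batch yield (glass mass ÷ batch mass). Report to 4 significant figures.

Each numeric step maintains full precision through every step; in-progress results are displayed (rounded to 4 significant digits) in the printout — a single rounding produces each reported figure — all derived quantities (the totals, net glass mass, the six compositions, ignition loss, the yield) are computed from the batch weights for 239.4 t of glass in exact precision, as they appear in the problem or the answer.
Per-material ignition loss:
  Aluminium hydroxide: 23.71 × 0.3512 = 8.327 t
  Pearl ash: 21.77 × 0.3223 = 7.016 t
  TiO2: 37.13 × 0.009800 = 0.3639 t
  Zircon: 37.65 × 0.001000 = 0.03765 t
  Orthoboric acid: 21.88 × 0.4339 = 9.494 t
  Silica sand: 122.7 × 0.002000 = 0.2454 t
Total LOI = 25.48 t
Glass = batch − LOI = 264.8 − 25.48 = 239.4 t

LOI loss = 25.48 t; glass = 239.4 t; yield = 90.38%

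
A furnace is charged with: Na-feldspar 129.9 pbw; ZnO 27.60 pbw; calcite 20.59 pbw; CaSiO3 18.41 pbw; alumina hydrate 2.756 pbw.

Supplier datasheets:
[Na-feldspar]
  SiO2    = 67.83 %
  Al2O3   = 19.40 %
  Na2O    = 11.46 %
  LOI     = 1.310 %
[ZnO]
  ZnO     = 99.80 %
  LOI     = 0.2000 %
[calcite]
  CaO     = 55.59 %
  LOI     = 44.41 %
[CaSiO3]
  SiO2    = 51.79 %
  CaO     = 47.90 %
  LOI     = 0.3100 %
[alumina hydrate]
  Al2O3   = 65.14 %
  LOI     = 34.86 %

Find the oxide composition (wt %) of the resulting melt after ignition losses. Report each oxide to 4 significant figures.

Intermediates are displayed rounded to 4 significant figures between the steps — full float precision is held at every stage. Every reported number sees exactly one rounding — the derived quantities are carried at full float precision (the yield, LOI, the totals, five oxide percentages, glass mass) from the weighed amounts for 187.3 pbw of glass as given in problem or answer.
Delivered oxide masses:
  SiO2: 129.9·0.6783 + 18.41·0.5179 = 97.65 pbw
  Al2O3: 129.9·0.1940 + 2.756·0.6514 = 27.00 pbw
  ZnO: 27.60·0.9980 = 27.54 pbw
  CaO: 20.59·0.5559 + 18.41·0.4790 = 20.26 pbw
  Na2O: 129.9·0.1146 = 14.89 pbw
LOI: 129.9·0.01310 + 27.60·0.002000 + 20.59·0.4441 + 18.41·0.003100 + 2.756·0.3486 = 11.92 pbw
Resulting glass, batch − LOI: 199.3 − 11.92 = 187.3 pbw (= Σ oxide masses)
each oxide over glass, ×100, is wt %

Glass mass = 187.3 pbw (batch 199.3 − LOI 11.92).
Composition: SiO2 52.12%, Al2O3 14.41%, ZnO 14.70%, CaO 10.82%, Na2O 7.946%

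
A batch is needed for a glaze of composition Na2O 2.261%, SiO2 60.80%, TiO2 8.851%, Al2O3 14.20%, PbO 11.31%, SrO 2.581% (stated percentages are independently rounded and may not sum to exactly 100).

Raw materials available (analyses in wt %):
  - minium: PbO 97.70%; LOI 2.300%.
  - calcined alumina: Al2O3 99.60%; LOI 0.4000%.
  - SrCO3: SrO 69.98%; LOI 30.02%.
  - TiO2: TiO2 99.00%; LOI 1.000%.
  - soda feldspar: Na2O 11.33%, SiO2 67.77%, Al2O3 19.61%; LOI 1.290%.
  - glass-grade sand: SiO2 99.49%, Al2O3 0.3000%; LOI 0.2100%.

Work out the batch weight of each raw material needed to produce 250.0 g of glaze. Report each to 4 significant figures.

Each numeric step carries full float precision in all steps. Intermediates are displayed, rounded to four significant digits, alongside each step; every reported number undergoes a single rounding; the derived quantities (ignition loss, net glass mass, the yield, totals, the six compositions) are re-derived starting from the weights for 250.0 g of glass in exact precision, as set out in problem or answer.
Target masses of each oxide per 250.0 g glaze:
  Na2O: 2.261% × 250.0 = 5.652 g
  SiO2: 60.80% × 250.0 = 152.0 g
  TiO2: 8.851% × 250.0 = 22.13 g
  Al2O3: 14.20% × 250.0 = 35.50 g
  PbO: 11.31% × 250.0 = 28.28 g
  SrO: 2.581% × 250.0 = 6.452 g
Verifying the oxide balance applying the batch weights above, versus the basis set out (summed amounts equal target values modulo rounding of the values):
  Na2O: 49.89·0.1133 = 5.653 g (target 5.652 g)
  SiO2: 49.89·0.6777 + 118.8·0.9949 = 152.0 g (target 152.0 g)
  TiO2: 22.35·0.9900 = 22.13 g (target 22.13 g)
  Al2O3: 25.46·0.9960 + 49.89·0.1961 + 118.8·0.003000 = 35.50 g (target 35.50 g)
  PbO: 28.94·0.9770 = 28.27 g (target 28.28 g)
  SrO: 9.220·0.6998 = 6.452 g (target 6.452 g)
Auditing the glass mass value: total batch − LOI = 250.0 g (oxide target masses add up to 250.0 g; against the stated basis, 250.0 g — deltas are rounding alone).
Whole-batch sum: Σ batch = 254.7 g; LOI removed, Σ of batch·LOI: 4.652 g; glass ÷ batch gives a yield of 98.17%.

Batch per 250.0 g glaze:
  minium: 28.94 g
  calcined alumina: 25.46 g
  SrCO3: 9.220 g
  TiO2: 22.35 g
  soda feldspar: 49.89 g
  glass-grade sand: 118.8 g
Total batch = 254.7 g; LOI loss = 4.652 g; yield = 98.17%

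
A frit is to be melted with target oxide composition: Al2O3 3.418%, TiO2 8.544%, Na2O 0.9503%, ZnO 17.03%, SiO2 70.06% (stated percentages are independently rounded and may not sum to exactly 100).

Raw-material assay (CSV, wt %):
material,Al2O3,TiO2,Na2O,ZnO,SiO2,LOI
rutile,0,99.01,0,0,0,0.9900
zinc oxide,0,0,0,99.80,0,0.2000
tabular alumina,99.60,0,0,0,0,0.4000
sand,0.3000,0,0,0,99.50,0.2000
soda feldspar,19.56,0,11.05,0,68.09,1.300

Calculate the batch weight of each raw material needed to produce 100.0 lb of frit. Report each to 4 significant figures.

All internal work keeps full float precision throughout. Mid-chain values are shown (rounded to four significant digits) as written; every reported result is rounded once only — derived quantities are computed in full float precision (LOI, totals, glass mass, the yield, the five compositions) starting from the weights for 100.0 lb of glass, exactly as shown in the problem or answer text.
Target oxide masses per 100.0 lb frit:
  Al2O3: 3.418% × 100.0 = 3.418 lb
  TiO2: 8.544% × 100.0 = 8.544 lb
  Na2O: 0.9503% × 100.0 = 0.9503 lb
  ZnO: 17.03% × 100.0 = 17.03 lb
  SiO2: 70.06% × 100.0 = 70.06 lb
Verifying the oxide balance given the weights on record, per the basis as stated (every target is met by its sum inside rounding margins):
  Al2O3: 1.548·0.9960 + 64.53·0.003000 + 8.600·0.1956 = 3.418 lb (target 3.418 lb)
  TiO2: 8.629·0.9901 = 8.544 lb (target 8.544 lb)
  Na2O: 8.600·0.1105 = 0.9503 lb (target 0.9503 lb)
  ZnO: 17.06·0.9980 = 17.03 lb (target 17.03 lb)
  SiO2: 64.53·0.9950 + 8.600·0.6809 = 70.06 lb (target 70.06 lb)
Consistency of the glass mass: batch Σ − ignition loss = 100.0 lb (the Σ of target masses is 100.0 lb; stated basis 100.0 lb — a pure rounding effect).
Total batch = Σ batch = 100.4 lb; LOI loss = Σ batch·LOI = 0.3666 lb; as yield: glass ÷ batch → 99.63%.

Batch per 100.0 lb frit:
  rutile: 8.629 lb
  zinc oxide: 17.06 lb
  tabular alumina: 1.548 lb
  sand: 64.53 lb
  soda feldspar: 8.600 lb
Total batch = 100.4 lb; LOI loss = 0.3666 lb; yield = 99.63%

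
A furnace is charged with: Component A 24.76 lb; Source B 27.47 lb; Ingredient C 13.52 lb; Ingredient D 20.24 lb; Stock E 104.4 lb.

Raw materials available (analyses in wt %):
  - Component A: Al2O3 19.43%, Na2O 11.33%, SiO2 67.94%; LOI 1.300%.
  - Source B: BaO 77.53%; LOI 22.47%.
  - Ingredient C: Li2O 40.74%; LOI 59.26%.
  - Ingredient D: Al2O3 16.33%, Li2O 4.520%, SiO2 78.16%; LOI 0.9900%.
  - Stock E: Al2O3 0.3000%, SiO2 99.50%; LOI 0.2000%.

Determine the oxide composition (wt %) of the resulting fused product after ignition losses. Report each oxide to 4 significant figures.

Glass mass = 175.5 lb (batch 190.4 − LOI 14.92).
Composition: BaO 12.14%, Al2O3 4.804%, Li2O 3.660%, Na2O 1.599%, SiO2 77.80%

The whole derivation holds full float precision throughout; intermediates are shown with 4-significant-digit rounding in the printout — each reported value sees exactly one rounding — the derived quantities (five oxide percentages, totals, the yield, net glass mass, LOI) are rebuilt starting from the weights on 175.5 lb of glass at full float precision as set out in the problem or the answer.
What the batch supplies per oxide:
  BaO: 27.47·0.7753 = 21.30 lb
  Al2O3: 24.76·0.1943 + 20.24·0.1633 + 104.4·0.003000 = 8.429 lb
  Li2O: 13.52·0.4074 + 20.24·0.04520 = 6.423 lb
  Na2O: 24.76·0.1133 = 2.805 lb
  SiO2: 24.76·0.6794 + 20.24·0.7816 + 104.4·0.9950 = 136.5 lb
LOI: 24.76·0.01300 + 27.47·0.2247 + 13.52·0.5926 + 20.24·0.009900 + 104.4·0.002000 = 14.92 lb
Resulting glass, batch − LOI: 190.4 − 14.92 = 175.5 lb (= Σ oxide masses)
percent share: oxide ÷ glass, ×100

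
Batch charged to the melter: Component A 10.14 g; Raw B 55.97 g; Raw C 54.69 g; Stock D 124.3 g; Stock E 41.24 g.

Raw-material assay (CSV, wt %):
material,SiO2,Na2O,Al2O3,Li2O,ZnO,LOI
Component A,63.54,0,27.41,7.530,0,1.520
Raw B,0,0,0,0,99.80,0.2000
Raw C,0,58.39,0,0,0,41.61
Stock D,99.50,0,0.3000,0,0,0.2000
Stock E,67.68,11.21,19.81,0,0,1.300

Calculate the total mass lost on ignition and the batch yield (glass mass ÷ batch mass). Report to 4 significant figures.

LOI loss = 23.81 g; glass = 262.5 g; yield = 91.69%

Values along the way are displayed rounded to four significant figures at each printed step — full precision is maintained in every operation; every reported number takes exactly one rounding. The derived quantities (the totals, LOI, net glass mass, yield, the five compositions) are recomputed from the batch weights at 262.5 g of glass in exact precision precisely as stated by the problem or answer text.
Each material's LOI contribution:
  Component A: 10.14 × 0.01520 = 0.1541 g
  Raw B: 55.97 × 0.002000 = 0.1119 g
  Raw C: 54.69 × 0.4161 = 22.76 g
  Stock D: 124.3 × 0.002000 = 0.2486 g
  Stock E: 41.24 × 0.01300 = 0.5361 g
Total LOI = 23.81 g
Glass = batch − LOI = 286.3 − 23.81 = 262.5 g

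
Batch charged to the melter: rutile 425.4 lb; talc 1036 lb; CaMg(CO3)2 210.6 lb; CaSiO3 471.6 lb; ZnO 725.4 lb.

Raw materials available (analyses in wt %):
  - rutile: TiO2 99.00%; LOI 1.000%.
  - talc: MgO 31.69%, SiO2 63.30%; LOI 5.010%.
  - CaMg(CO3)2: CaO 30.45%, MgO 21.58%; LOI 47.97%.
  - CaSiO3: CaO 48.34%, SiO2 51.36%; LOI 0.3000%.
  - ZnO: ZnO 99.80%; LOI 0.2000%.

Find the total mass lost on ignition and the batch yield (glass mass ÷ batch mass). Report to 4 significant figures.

LOI loss = 160.0 lb; glass = 2709 lb; yield = 94.42%

The whole derivation runs at full precision from start to finish. Working values are shown rounded off to 4 significant figures in the printout; each reported figure receives exactly one rounding. The derived quantities, which include ignition loss, five oxide percentages, totals, glass mass, yield, are rebuilt in full precision, as given in the question or the answer, using the weight values per 2709 lb of glass.
Each material's LOI contribution:
  rutile: 425.4 × 0.01000 = 4.254 lb
  talc: 1036 × 0.05010 = 51.90 lb
  CaMg(CO3)2: 210.6 × 0.4797 = 101.0 lb
  CaSiO3: 471.6 × 0.003000 = 1.415 lb
  ZnO: 725.4 × 0.002000 = 1.451 lb
Total LOI = 160.0 lb
Glass = batch − LOI = 2869 − 160.0 = 2709 lb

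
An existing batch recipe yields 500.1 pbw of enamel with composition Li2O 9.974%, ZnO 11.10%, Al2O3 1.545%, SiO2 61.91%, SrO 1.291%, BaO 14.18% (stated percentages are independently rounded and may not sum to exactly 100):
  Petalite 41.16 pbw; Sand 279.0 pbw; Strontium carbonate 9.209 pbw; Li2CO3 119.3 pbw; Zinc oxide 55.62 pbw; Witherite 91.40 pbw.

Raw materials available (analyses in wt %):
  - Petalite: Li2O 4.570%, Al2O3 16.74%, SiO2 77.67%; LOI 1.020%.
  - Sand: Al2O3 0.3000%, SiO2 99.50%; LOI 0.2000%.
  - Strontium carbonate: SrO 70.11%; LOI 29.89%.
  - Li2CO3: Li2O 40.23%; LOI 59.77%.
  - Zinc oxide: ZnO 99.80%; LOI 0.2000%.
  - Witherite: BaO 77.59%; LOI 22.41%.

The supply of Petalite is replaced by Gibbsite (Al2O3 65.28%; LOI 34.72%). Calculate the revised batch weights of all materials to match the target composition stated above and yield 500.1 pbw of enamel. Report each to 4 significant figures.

Mid-chain values appear, rounded to four significant figures, across the worked steps; all arithmetic holds full precision from start to finish — every reported figure takes exactly one rounding; derived quantities (LOI, totals, glass mass, the six compositions, yield) are rebuilt using the weight values for 500.1 pbw of glass at full float precision, exactly as printed in problem or answer.
Oxide-by-oxide targets in 500.1 pbw enamel:
  Li2O: 9.974% × 500.1 = 49.88 pbw
  ZnO: 11.10% × 500.1 = 55.51 pbw
  Al2O3: 1.545% × 500.1 = 7.727 pbw
  SiO2: 61.91% × 500.1 = 309.6 pbw
  SrO: 1.291% × 500.1 = 6.456 pbw
  BaO: 14.18% × 500.1 = 70.91 pbw
Per-oxide balance check with the batch weights as given, versus the basis set out (target by target, the sums agree exact up to rounding of places):
  Li2O: 124.0·0.4023 = 49.89 pbw (target 49.88 pbw)
  ZnO: 55.62·0.9980 = 55.51 pbw (target 55.51 pbw)
  Al2O3: 10.41·0.6528 + 311.2·0.003000 = 7.729 pbw (target 7.727 pbw)
  SiO2: 311.2·0.9950 = 309.6 pbw (target 309.6 pbw)
  SrO: 9.209·0.7011 = 6.456 pbw (target 6.456 pbw)
  BaO: 91.40·0.7759 = 70.92 pbw (target 70.91 pbw)
Glass-mass closure: total charge less LOI = 500.1 pbw (the Σ of target masses is 500.1 pbw; against the stated basis, 500.1 pbw — any gap is answer rounding).
Adding the batch up: Σ batch = 601.8 pbw; Σ batch·LOI gives LOI loss = 101.7 pbw; yield = glass ÷ total batch = 83.10%.

Revised batch per 500.1 pbw enamel:
  Gibbsite: 10.41 pbw
  Sand: 311.2 pbw
  Strontium carbonate: 9.209 pbw
  Li2CO3: 124.0 pbw
  Zinc oxide: 55.62 pbw
  Witherite: 91.40 pbw
Total batch = 601.8 pbw; LOI loss = 101.7 pbw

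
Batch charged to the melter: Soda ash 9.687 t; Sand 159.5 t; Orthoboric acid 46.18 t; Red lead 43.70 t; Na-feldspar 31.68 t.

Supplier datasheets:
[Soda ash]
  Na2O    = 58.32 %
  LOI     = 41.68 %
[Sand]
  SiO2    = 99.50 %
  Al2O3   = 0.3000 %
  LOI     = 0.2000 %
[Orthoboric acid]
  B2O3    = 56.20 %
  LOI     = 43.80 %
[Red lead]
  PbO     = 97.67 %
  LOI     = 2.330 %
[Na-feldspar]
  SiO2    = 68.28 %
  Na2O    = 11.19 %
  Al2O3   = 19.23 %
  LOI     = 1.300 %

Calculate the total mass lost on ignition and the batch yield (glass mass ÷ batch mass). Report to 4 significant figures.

LOI loss = 26.01 t; glass = 264.7 t; yield = 91.05%

The intermediate values are rounded off to 4 significant figures as shown; the whole derivation maintains full precision at every stage. A single rounding produces each reported result; derived quantities, which include glass mass, the five compositions, LOI, totals, yield, are carried in full precision, as set out in problem or answer, from the batch weights at 264.7 t of glass.
Per-material ignition loss:
  Soda ash: 9.687 × 0.4168 = 4.038 t
  Sand: 159.5 × 0.002000 = 0.3190 t
  Orthoboric acid: 46.18 × 0.4380 = 20.23 t
  Red lead: 43.70 × 0.02330 = 1.018 t
  Na-feldspar: 31.68 × 0.01300 = 0.4118 t
Total LOI = 26.01 t
Glass = batch − LOI = 290.7 − 26.01 = 264.7 t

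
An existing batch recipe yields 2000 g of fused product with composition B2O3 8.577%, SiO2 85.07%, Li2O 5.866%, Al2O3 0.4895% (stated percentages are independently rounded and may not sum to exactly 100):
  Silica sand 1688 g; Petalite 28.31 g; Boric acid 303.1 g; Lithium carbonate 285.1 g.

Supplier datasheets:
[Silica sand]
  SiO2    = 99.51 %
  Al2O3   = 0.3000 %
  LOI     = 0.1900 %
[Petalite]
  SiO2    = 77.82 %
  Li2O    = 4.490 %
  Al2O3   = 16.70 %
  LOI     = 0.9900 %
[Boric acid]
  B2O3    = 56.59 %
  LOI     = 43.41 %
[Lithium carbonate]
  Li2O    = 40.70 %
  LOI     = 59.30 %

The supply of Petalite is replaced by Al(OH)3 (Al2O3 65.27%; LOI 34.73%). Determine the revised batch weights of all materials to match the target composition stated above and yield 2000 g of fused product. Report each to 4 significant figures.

Revised batch per 2000 g fused product:
  Silica sand: 1710 g
  Al(OH)3: 7.141 g
  Boric acid: 303.1 g
  Lithium carbonate: 288.3 g
Total batch = 2309 g; LOI loss = 308.3 g

Mid-chain values are printed rounded off to 4 significant digits at each printed step. Exact precision is maintained end to end; each reported result is rounded a single time; the derived quantities, including the yield, four oxide percentages, ignition loss, totals, glass mass, are rebuilt starting from the weights on 2000 g of glass in exact precision, exactly as printed in the problem or the answer.
Oxide-by-oxide targets in 2000 g fused product:
  B2O3: 8.577% × 2000 = 171.5 g
  SiO2: 85.07% × 2000 = 1701 g
  Li2O: 5.866% × 2000 = 117.3 g
  Al2O3: 0.4895% × 2000 = 9.790 g
Oxide-by-oxide audit working from each reported weight, for the quoted basis mass (delivered sums recover each target within answer rounding):
  B2O3: 303.1·0.5659 = 171.5 g (target 171.5 g)
  SiO2: 1710·0.9951 = 1702 g (target 1701 g)
  Li2O: 288.3·0.4070 = 117.3 g (target 117.3 g)
  Al2O3: 1710·0.003000 + 7.141·0.6527 = 9.791 g (target 9.790 g)
Glass-mass closure: whole batch net of LOI = 2000 g (per-oxide target masses sum to 2000 g; versus the stated basis of 2000 g — gaps are rounding artifacts).
Summing the batch: Σ batch = 2309 g; the LOI term Σ batch·LOI equals 308.3 g; yield: glass divided by total = 86.65%.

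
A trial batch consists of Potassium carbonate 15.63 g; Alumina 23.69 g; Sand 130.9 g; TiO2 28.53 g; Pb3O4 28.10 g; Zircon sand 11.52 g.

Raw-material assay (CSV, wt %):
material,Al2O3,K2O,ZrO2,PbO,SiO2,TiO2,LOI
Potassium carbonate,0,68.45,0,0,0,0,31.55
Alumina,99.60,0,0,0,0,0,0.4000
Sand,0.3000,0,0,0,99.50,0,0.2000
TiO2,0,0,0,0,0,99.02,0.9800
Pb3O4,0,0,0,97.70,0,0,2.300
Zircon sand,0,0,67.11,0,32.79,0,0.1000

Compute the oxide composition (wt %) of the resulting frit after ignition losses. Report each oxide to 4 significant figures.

Glass mass = 232.1 g (batch 238.4 − LOI 6.225).
Composition: Al2O3 10.33%, K2O 4.609%, ZrO2 3.330%, PbO 11.83%, SiO2 57.73%, TiO2 12.17%

Every computation keeps full precision from start to finish; intermediates are printed with 4-significant-digit rounding alongside each step; a single rounding produces every reported figure — all derived quantities are carried using the weight values on 232.1 g of glass at exact precision (glass mass, the six compositions, totals, yield, LOI), precisely as stated by the problem or answer text.
What the batch supplies per oxide:
  Al2O3: 23.69·0.9960 + 130.9·0.003000 = 23.99 g
  K2O: 15.63·0.6845 = 10.70 g
  ZrO2: 11.52·0.6711 = 7.731 g
  PbO: 28.10·0.9770 = 27.45 g
  SiO2: 130.9·0.9950 + 11.52·0.3279 = 134.0 g
  TiO2: 28.53·0.9902 = 28.25 g
LOI: 15.63·0.3155 + 23.69·0.004000 + 130.9·0.002000 + 28.53·0.009800 + 28.10·0.02300 + 11.52·0.001000 = 6.225 g
Glass = total batch minus LOI = 238.4 − 6.225 = 232.1 g (equal to the oxide-mass sum)
wt %: oxide over glass, times 100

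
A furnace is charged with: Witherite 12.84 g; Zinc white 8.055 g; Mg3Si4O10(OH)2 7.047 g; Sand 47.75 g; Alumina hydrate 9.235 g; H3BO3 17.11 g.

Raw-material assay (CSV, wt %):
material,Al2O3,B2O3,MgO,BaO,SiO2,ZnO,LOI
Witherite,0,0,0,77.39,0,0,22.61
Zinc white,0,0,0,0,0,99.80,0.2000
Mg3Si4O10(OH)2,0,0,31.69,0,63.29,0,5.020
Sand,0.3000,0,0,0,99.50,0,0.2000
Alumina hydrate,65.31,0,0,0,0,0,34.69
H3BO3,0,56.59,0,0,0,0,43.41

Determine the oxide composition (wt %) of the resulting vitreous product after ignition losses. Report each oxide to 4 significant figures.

Intermediates are printed rounded to four significant digits within the worked lines; full float precision is held in all steps — a single rounding completes every reported value — derived quantities, which include ignition loss, the yield, six oxide percentages, totals, glass mass, are rebuilt at full float precision, as set out in the problem or the answer, from the weighed amounts at 88.04 g of glass.
Oxide-by-oxide delivered mass:
  Al2O3: 47.75·0.003000 + 9.235·0.6531 = 6.175 g
  B2O3: 17.11·0.5659 = 9.683 g
  MgO: 7.047·0.3169 = 2.233 g
  BaO: 12.84·0.7739 = 9.937 g
  SiO2: 7.047·0.6329 + 47.75·0.9950 = 51.97 g
  ZnO: 8.055·0.9980 = 8.039 g
LOI: 12.84·0.2261 + 8.055·0.002000 + 7.047·0.05020 + 47.75·0.002000 + 9.235·0.3469 + 17.11·0.4341 = 14.00 g
The glass mass, total less LOI, = 102.0 − 14.00 = 88.04 g (the oxide masses sum to this)
each oxide over glass, ×100, is wt %

Glass mass = 88.04 g (batch 102.0 − LOI 14.00).
Composition: Al2O3 7.014%, B2O3 11.00%, MgO 2.537%, BaO 11.29%, SiO2 59.03%, ZnO 9.131%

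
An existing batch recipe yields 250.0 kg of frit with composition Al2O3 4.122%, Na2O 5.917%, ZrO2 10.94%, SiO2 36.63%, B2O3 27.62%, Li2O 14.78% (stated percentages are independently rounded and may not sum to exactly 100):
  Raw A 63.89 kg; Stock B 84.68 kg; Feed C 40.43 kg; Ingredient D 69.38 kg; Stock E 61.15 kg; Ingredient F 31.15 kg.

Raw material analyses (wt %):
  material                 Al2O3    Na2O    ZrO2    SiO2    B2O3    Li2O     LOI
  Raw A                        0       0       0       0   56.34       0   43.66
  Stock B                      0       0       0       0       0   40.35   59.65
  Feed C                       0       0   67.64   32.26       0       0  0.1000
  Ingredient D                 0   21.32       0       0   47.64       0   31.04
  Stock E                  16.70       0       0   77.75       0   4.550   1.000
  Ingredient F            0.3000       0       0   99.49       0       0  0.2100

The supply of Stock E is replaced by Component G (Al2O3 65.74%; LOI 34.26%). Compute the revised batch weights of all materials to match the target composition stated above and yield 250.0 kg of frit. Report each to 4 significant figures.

Revised batch per 250.0 kg frit:
  Raw A: 63.89 kg
  Stock B: 91.57 kg
  Feed C: 40.43 kg
  Ingredient D: 69.38 kg
  Component G: 15.32 kg
  Ingredient F: 78.93 kg
Total batch = 359.5 kg; LOI loss = 109.5 kg

All arithmetic runs at exact precision from first step to last. Values along the way are shown rounded to four significant digits at each printed step. Every reported number takes exactly one rounding — derived quantities are carried starting from the weights at 250.0 kg of glass in full float precision (LOI, the yield, six oxide percentages, net glass mass, the totals), as quoted within the question or the answer.
Per-oxide target masses for 250.0 kg frit:
  Al2O3: 4.122% × 250.0 = 10.30 kg
  Na2O: 5.917% × 250.0 = 14.79 kg
  ZrO2: 10.94% × 250.0 = 27.35 kg
  SiO2: 36.63% × 250.0 = 91.58 kg
  B2O3: 27.62% × 250.0 = 69.05 kg
  Li2O: 14.78% × 250.0 = 36.95 kg
Verifying the oxide balance given the weights on record, under the basis named above (target by target, the sums agree up to rounding of the answer):
  Al2O3: 15.32·0.6574 + 78.93·0.003000 = 10.31 kg (target 10.30 kg)
  Na2O: 69.38·0.2132 = 14.79 kg (target 14.79 kg)
  ZrO2: 40.43·0.6764 = 27.35 kg (target 27.35 kg)
  SiO2: 40.43·0.3226 + 78.93·0.9949 = 91.57 kg (target 91.58 kg)
  B2O3: 63.89·0.5634 + 69.38·0.4764 = 69.05 kg (target 69.05 kg)
  Li2O: 91.57·0.4035 = 36.95 kg (target 36.95 kg)
Consistency of the glass mass: batch total minus LOI = 250.0 kg (the Σ of target masses is 250.0 kg; versus the stated basis of 250.0 kg — differing by rounding only).
Batch total: Σ batch = 359.5 kg; loss to ignition Σ batch·LOI = 109.5 kg; as yield: glass ÷ batch → 69.54%.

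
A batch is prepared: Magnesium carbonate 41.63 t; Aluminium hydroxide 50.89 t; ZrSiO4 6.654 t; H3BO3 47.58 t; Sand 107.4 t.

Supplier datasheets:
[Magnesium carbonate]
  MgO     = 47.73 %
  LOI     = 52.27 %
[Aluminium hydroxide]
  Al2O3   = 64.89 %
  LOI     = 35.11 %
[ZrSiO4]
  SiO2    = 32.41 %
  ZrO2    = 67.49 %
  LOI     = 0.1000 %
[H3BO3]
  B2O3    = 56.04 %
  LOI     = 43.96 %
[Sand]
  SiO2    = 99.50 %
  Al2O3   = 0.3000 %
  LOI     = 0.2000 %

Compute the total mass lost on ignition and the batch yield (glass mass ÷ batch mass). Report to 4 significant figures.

Every computation runs at full float precision in all steps — working values are displayed, with 4-significant-digit rounding, at each printed step. Each reported value is rounded once only. Derived quantities (net glass mass, five oxide percentages, totals, ignition loss, the yield) are re-derived at full precision from the weighed amounts at 193.4 t of glass precisely as stated by the problem or answer text.
Ignition loss by material:
  Magnesium carbonate: 41.63 × 0.5227 = 21.76 t
  Aluminium hydroxide: 50.89 × 0.3511 = 17.87 t
  ZrSiO4: 6.654 × 0.001000 = 0.006654 t
  H3BO3: 47.58 × 0.4396 = 20.92 t
  Sand: 107.4 × 0.002000 = 0.2148 t
Total LOI = 60.77 t
Glass = batch − LOI = 254.2 − 60.77 = 193.4 t

LOI loss = 60.77 t; glass = 193.4 t; yield = 76.09%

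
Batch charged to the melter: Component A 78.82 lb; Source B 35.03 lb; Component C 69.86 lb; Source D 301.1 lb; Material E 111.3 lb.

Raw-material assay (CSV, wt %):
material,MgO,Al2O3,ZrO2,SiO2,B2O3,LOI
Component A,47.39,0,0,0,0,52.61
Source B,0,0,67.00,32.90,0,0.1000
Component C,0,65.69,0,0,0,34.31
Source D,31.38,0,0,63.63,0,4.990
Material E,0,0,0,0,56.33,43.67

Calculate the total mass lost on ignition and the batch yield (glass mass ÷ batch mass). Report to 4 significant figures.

Every computation holds full precision from start to finish — working values appear (rounded to four significant figures) in the working — a single rounding finalizes each reported value — the derived quantities (LOI, net glass mass, yield, totals, five oxide percentages) are recomputed in full precision using the weight values per 467.0 lb of glass, precisely as stated by the question or the answer.
Loss on ignition, line by line:
  Component A: 78.82 × 0.5261 = 41.47 lb
  Source B: 35.03 × 0.001000 = 0.03503 lb
  Component C: 69.86 × 0.3431 = 23.97 lb
  Source D: 301.1 × 0.04990 = 15.02 lb
  Material E: 111.3 × 0.4367 = 48.60 lb
Total LOI = 129.1 lb
Glass = batch − LOI = 596.1 − 129.1 = 467.0 lb

LOI loss = 129.1 lb; glass = 467.0 lb; yield = 78.34%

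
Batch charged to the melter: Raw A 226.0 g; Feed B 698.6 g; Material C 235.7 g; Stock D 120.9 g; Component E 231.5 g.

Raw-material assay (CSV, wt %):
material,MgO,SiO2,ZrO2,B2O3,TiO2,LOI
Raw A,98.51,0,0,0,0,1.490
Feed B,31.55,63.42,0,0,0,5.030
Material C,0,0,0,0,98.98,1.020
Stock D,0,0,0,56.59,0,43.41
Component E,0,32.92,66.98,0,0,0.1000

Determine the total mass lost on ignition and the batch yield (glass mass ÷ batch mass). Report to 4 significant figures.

Mid-chain values are printed rounded to four significant figures in the working — the whole derivation keeps full precision from first step to last. Exactly one rounding lands on each reported value; the derived quantities, including the five compositions, LOI, the yield, net glass mass, the totals, are recomputed starting from the weights on 1419 g of glass in full precision exactly as printed in the problem or answer text.
Ignition loss by material:
  Raw A: 226.0 × 0.01490 = 3.367 g
  Feed B: 698.6 × 0.05030 = 35.14 g
  Material C: 235.7 × 0.01020 = 2.404 g
  Stock D: 120.9 × 0.4341 = 52.48 g
  Component E: 231.5 × 0.001000 = 0.2315 g
Total LOI = 93.63 g
Glass = batch − LOI = 1513 − 93.63 = 1419 g

LOI loss = 93.63 g; glass = 1419 g; yield = 93.81%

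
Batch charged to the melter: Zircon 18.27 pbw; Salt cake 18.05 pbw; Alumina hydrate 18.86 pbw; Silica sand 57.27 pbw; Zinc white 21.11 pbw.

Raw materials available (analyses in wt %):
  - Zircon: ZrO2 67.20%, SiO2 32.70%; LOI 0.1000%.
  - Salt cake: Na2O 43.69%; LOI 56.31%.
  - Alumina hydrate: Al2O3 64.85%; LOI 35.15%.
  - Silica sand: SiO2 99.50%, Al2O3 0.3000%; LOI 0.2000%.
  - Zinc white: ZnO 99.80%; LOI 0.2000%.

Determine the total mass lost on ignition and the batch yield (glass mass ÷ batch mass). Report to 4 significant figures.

Intermediates are rounded to 4 significant figures as shown; full float precision is carried through the solve — every reported number is rounded just once; all derived quantities, which include the totals, net glass mass, the five compositions, the yield, ignition loss, are computed at exact precision, as written in either problem or answer, starting from the weights per 116.6 pbw of glass.
Each material's LOI contribution:
  Zircon: 18.27 × 0.001000 = 0.01827 pbw
  Salt cake: 18.05 × 0.5631 = 10.16 pbw
  Alumina hydrate: 18.86 × 0.3515 = 6.629 pbw
  Silica sand: 57.27 × 0.002000 = 0.1145 pbw
  Zinc white: 21.11 × 0.002000 = 0.04222 pbw
Total LOI = 16.97 pbw
Glass = batch − LOI = 133.6 − 16.97 = 116.6 pbw

LOI loss = 16.97 pbw; glass = 116.6 pbw; yield = 87.30%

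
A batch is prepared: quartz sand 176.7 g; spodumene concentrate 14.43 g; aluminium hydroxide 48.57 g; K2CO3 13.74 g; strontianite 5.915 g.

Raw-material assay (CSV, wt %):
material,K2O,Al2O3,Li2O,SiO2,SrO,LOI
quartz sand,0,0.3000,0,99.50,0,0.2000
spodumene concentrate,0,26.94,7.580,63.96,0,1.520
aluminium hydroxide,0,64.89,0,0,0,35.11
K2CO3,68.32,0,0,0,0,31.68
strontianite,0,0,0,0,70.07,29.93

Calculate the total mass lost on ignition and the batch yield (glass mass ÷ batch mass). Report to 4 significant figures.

All arithmetic holds full precision throughout; intermediates appear with 4-significant-figure rounding at each printed step — a single rounding yields every reported result; all derived quantities are carried at exact precision (LOI, the five compositions, net glass mass, the totals, the yield) from the batch weights per 235.6 g of glass, as given in the question or the answer.
Loss on ignition, line by line:
  quartz sand: 176.7 × 0.002000 = 0.3534 g
  spodumene concentrate: 14.43 × 0.01520 = 0.2193 g
  aluminium hydroxide: 48.57 × 0.3511 = 17.05 g
  K2CO3: 13.74 × 0.3168 = 4.353 g
  strontianite: 5.915 × 0.2993 = 1.770 g
Total LOI = 23.75 g
Glass = batch − LOI = 259.4 − 23.75 = 235.6 g

LOI loss = 23.75 g; glass = 235.6 g; yield = 90.84%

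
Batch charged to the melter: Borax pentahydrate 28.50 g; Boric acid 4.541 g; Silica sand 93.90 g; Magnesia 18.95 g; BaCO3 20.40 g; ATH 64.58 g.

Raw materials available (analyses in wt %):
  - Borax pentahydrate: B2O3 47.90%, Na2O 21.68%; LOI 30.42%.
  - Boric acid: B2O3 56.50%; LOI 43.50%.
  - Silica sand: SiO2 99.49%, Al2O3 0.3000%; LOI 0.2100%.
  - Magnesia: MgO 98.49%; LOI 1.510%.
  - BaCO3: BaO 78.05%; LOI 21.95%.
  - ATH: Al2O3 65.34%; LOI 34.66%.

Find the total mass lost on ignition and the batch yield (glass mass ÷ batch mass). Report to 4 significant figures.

LOI loss = 37.99 g; glass = 192.9 g; yield = 83.55%

All arithmetic holds exact precision at every stage; intermediates are printed rounded to 4 significant digits when written out. Exactly one rounding goes into every reported number; derived quantities are computed in exact precision (the six compositions, the yield, net glass mass, LOI, totals) from the batch weights for 192.9 g of glass as given in either problem or answer.
Material-by-material LOI:
  Borax pentahydrate: 28.50 × 0.3042 = 8.670 g
  Boric acid: 4.541 × 0.4350 = 1.975 g
  Silica sand: 93.90 × 0.002100 = 0.1972 g
  Magnesia: 18.95 × 0.01510 = 0.2861 g
  BaCO3: 20.40 × 0.2195 = 4.478 g
  ATH: 64.58 × 0.3466 = 22.38 g
Total LOI = 37.99 g
Glass = batch − LOI = 230.9 − 37.99 = 192.9 g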